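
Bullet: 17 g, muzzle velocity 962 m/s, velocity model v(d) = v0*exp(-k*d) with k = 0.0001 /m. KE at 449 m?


v = v0*exp(-k*d) = 962*exp(-0.0001*449) = 919.762 m/s
E = 0.5*m*v^2 = 0.5*0.017*919.762^2 = 7191 J

7191 J


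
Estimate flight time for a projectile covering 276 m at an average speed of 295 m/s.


t = d/v = 276/295 = 0.9356 s

0.9356 s


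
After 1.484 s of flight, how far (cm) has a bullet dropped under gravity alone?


drop = 0.5*g*t^2 = 0.5*9.81*1.484^2 = 10.8021 m ≈ 1080 cm

1080 cm


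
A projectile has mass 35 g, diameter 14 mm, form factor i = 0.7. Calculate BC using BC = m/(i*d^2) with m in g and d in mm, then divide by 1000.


BC = m/(i*d^2*1000) = 35/(0.7 * 14^2 * 1000) = 0.0002551

0.0002551


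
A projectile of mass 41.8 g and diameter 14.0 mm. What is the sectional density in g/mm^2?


SD = m/d^2 = 41.8/14.0^2 = 0.2133 g/mm^2

0.2133 g/mm^2


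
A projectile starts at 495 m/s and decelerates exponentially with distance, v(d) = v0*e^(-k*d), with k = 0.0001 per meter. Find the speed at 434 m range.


v = v0*exp(-k*d) = 495*exp(-0.0001*434) = 474 m/s

474 m/s


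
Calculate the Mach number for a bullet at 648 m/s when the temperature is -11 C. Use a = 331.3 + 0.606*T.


a = 331.3 + 0.606*(-11) = 324.634 m/s
M = v/a = 648/324.634 = 1.996

1.996


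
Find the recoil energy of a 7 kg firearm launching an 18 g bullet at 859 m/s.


v_r = m_p*v_p/m_gun = 0.018*859/7 = 2.20886 m/s, E_r = 0.5*m_gun*v_r^2 = 0.5*7*2.20886^2 = 17.08 J

17.08 J


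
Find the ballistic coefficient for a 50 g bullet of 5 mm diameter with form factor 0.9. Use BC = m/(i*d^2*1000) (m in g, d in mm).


BC = m/(i*d^2*1000) = 50/(0.9 * 5^2 * 1000) = 0.002222

0.002222


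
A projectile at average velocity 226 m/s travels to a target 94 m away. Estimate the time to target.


t = d/v = 94/226 = 0.4159 s

0.4159 s


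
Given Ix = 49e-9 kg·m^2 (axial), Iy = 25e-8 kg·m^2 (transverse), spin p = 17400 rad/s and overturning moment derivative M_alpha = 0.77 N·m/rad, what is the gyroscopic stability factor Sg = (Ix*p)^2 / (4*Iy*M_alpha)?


Sg = Ix^2 * p^2 / (4 * Iy * M_alpha) = (49e-9)^2 * 17400^2 / (4 * 25e-8 * 0.77) = 0.9441

0.9441


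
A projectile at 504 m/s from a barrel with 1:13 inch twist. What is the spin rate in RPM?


twist_m = 13*0.0254 = 0.3302 m
spin = v/twist = 504/0.3302 = 1526.348 rev/s
RPM = spin*60 = 1526.348*60 ≈ 91581 RPM

91581 RPM


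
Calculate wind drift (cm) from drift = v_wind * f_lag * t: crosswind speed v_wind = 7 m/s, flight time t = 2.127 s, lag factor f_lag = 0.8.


drift = v_wind * lag * t = 7 * 0.8 * 2.127 = 11.9112 m ≈ 1191 cm

1191 cm


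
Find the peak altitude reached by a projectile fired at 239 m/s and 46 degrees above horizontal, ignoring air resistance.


H = (v0*sin(theta))^2 / (2g) = (239*sin(46°))^2 / (2*9.81) = 1506 m

1506 m


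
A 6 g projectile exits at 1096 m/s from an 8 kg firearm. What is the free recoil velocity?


v_recoil = m_p * v_p / m_gun = 0.006 * 1096 / 8 = 0.822 m/s

0.822 m/s


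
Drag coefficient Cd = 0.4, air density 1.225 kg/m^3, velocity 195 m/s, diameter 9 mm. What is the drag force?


A = pi*(d/2)^2 = pi*(9/2000)^2 = 6.36173e-05 m^2
Fd = 0.5*Cd*rho*A*v^2 = 0.5*0.4*1.225*6.36173e-05*195^2 = 0.5927 N

0.5927 N


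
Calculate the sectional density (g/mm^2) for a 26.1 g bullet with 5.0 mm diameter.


SD = m/d^2 = 26.1/5.0^2 = 1.044 g/mm^2

1.044 g/mm^2


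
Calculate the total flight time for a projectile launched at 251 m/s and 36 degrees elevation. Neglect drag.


T = 2*v0*sin(theta)/g = 2*251*sin(36°)/9.81 = 30.08 s

30.08 s


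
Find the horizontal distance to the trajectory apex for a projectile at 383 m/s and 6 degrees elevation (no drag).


R = v0^2*sin(2*theta)/g = 383^2*sin(2*6°)/9.81 = 3108.9 m
apex_dist = R/2 = 3108.9/2 = 1554 m

1554 m


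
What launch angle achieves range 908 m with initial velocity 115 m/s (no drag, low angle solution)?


sin(2*theta) = R*g/v0^2 = 908*9.81/115^2 = 0.673533, theta = arcsin(0.673533)/2 = 21.17°

21.17 degrees


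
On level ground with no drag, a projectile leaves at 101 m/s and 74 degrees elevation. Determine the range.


R = v0^2 * sin(2*theta) / g = 101^2 * sin(2*74°) / 9.81 = 551 m

551 m


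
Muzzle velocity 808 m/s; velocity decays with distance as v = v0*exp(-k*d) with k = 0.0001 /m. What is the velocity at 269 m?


v = v0*exp(-k*d) = 808*exp(-0.0001*269) = 786.6 m/s

786.6 m/s


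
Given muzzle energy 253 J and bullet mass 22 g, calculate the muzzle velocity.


v = sqrt(2*E/m) = sqrt(2*253/0.022) = 151.7 m/s

151.7 m/s


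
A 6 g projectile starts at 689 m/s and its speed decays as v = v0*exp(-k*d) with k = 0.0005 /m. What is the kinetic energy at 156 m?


v = v0*exp(-k*d) = 689*exp(-0.0005*156) = 637.3 m/s
E = 0.5*m*v^2 = 0.5*0.006*637.3^2 = 1218 J

1218 J


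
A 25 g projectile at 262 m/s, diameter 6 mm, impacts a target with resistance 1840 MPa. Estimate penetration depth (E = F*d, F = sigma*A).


A = pi*(d/2)^2 = pi*(6/2)^2 = 28.2743 mm^2
E = 0.5*m*v^2 = 0.5*0.025*262^2 = 858.05 J
depth = E/(sigma*A) = 858.05 J / (1840 MPa * 28.2743 mm^2) = 858.05/(1840 * 28.2743) m = 0.0164931 m ≈ 16.49 mm

16.49 mm


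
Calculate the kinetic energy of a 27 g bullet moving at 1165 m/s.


E = 0.5*m*v^2 = 0.5*0.027*1165^2 = 18323 J

18323 J


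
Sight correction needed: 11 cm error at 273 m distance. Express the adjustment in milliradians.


1 mrad subtends 1 cm per 10 m of range, so adj = error_cm / (dist_m / 10) = 11 / (273/10) = 0.4029 mrad

0.4029 mrad


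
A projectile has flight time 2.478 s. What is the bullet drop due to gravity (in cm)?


drop = 0.5*g*t^2 = 0.5*9.81*2.478^2 = 30.1191 m ≈ 3012 cm

3012 cm


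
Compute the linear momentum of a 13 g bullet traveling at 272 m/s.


p = m*v = 0.013*272 = 3.536 kg·m/s

3.536 kg·m/s


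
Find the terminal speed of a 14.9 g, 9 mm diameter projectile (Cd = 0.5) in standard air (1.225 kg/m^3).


A = pi*(d/2)^2 = pi*(9/2000)^2 = 6.36173e-05 m^2
vt = sqrt(2mg/(Cd*rho*A)) = sqrt(2*0.0149*9.81/(0.5 * 1.225 * 6.36173e-05)) = 86.62 m/s

86.62 m/s


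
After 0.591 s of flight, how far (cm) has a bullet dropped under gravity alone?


drop = 0.5*g*t^2 = 0.5*9.81*0.591^2 = 1.71322 m ≈ 171.3 cm

171.3 cm


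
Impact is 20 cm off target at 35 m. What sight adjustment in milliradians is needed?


1 mrad subtends 1 cm per 10 m of range, so adj = error_cm / (dist_m / 10) = 20 / (35/10) = 5.714 mrad

5.714 mrad


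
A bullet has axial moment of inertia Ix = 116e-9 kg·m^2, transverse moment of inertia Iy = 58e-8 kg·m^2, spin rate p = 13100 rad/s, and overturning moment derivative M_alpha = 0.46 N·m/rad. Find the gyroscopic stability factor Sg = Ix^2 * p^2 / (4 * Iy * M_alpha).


Sg = Ix^2 * p^2 / (4 * Iy * M_alpha) = (116e-9)^2 * 13100^2 / (4 * 58e-8 * 0.46) = 2.164

2.164


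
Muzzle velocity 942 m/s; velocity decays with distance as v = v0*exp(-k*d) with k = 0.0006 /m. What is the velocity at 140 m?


v = v0*exp(-k*d) = 942*exp(-0.0006*140) = 866.1 m/s

866.1 m/s


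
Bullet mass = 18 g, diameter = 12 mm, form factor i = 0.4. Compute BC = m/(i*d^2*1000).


BC = m/(i*d^2*1000) = 18/(0.4 * 12^2 * 1000) = 0.0003125

0.0003125


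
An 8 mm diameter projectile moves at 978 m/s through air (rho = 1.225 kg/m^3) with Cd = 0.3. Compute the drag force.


A = pi*(d/2)^2 = pi*(8/2000)^2 = 5.02655e-05 m^2
Fd = 0.5*Cd*rho*A*v^2 = 0.5*0.3*1.225*5.02655e-05*978^2 = 8.834 N

8.834 N


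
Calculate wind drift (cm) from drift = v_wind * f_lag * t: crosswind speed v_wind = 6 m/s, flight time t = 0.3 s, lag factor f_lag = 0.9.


drift = v_wind * lag * t = 6 * 0.9 * 0.3 = 1.62 m ≈ 162 cm

162 cm


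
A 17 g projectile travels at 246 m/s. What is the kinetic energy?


E = 0.5*m*v^2 = 0.5*0.017*246^2 = 514.4 J

514.4 J


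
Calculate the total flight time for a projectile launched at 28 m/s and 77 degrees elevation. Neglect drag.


T = 2*v0*sin(theta)/g = 2*28*sin(77°)/9.81 = 5.562 s

5.562 s


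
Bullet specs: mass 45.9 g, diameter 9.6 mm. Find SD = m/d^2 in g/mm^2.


SD = m/d^2 = 45.9/9.6^2 = 0.498 g/mm^2

0.498 g/mm^2


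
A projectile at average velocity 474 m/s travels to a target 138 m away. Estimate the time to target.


t = d/v = 138/474 = 0.2911 s

0.2911 s


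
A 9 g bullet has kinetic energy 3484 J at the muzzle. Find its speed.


v = sqrt(2*E/m) = sqrt(2*3484/0.009) = 879.9 m/s

879.9 m/s


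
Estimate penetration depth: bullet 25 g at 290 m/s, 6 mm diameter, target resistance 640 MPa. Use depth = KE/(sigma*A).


A = pi*(d/2)^2 = pi*(6/2)^2 = 28.2743 mm^2
E = 0.5*m*v^2 = 0.5*0.025*290^2 = 1051.25 J
depth = E/(sigma*A) = 1051.25 J / (640 MPa * 28.2743 mm^2) = 1051.25/(640 * 28.2743) m = 0.0580943 m ≈ 58.09 mm

58.09 mm


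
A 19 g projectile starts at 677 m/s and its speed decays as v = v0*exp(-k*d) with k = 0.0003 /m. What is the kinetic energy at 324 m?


v = v0*exp(-k*d) = 677*exp(-0.0003*324) = 614.293 m/s
E = 0.5*m*v^2 = 0.5*0.019*614.293^2 = 3585 J

3585 J


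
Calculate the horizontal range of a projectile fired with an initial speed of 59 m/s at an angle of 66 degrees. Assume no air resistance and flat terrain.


R = v0^2 * sin(2*theta) / g = 59^2 * sin(2*66°) / 9.81 = 263.7 m

263.7 m


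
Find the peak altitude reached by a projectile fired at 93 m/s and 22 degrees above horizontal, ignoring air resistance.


H = (v0*sin(theta))^2 / (2g) = (93*sin(22°))^2 / (2*9.81) = 61.86 m

61.86 m


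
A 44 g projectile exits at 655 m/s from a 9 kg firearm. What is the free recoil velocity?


v_recoil = m_p * v_p / m_gun = 0.044 * 655 / 9 = 3.202 m/s

3.202 m/s


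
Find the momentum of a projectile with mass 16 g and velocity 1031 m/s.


p = m*v = 0.016*1031 = 16.5 kg·m/s

16.5 kg·m/s


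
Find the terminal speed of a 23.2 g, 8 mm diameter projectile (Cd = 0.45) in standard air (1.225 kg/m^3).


A = pi*(d/2)^2 = pi*(8/2000)^2 = 5.02655e-05 m^2
vt = sqrt(2mg/(Cd*rho*A)) = sqrt(2*0.0232*9.81/(0.45 * 1.225 * 5.02655e-05)) = 128.2 m/s

128.2 m/s


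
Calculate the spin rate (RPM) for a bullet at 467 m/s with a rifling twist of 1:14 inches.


twist_m = 14*0.0254 = 0.3556 m
spin = v/twist = 467/0.3556 = 1313.273 rev/s
RPM = spin*60 = 1313.273*60 ≈ 78796 RPM

78796 RPM


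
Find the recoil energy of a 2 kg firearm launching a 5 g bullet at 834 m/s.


v_r = m_p*v_p/m_gun = 0.005*834/2 = 2.085 m/s, E_r = 0.5*m_gun*v_r^2 = 0.5*2*2.085^2 = 4.347 J

4.347 J


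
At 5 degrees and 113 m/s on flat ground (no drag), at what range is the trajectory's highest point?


R = v0^2*sin(2*theta)/g = 113^2*sin(2*5°)/9.81 = 226.026 m
apex_dist = R/2 = 226.026/2 = 113 m

113 m


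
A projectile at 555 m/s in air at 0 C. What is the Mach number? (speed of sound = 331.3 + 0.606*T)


a = 331.3 + 0.606*(0) = 331.3 m/s
M = v/a = 555/331.3 = 1.675

1.675


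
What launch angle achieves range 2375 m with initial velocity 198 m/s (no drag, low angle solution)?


sin(2*theta) = R*g/v0^2 = 2375*9.81/198^2 = 0.594295, theta = arcsin(0.594295)/2 = 18.23°

18.23 degrees


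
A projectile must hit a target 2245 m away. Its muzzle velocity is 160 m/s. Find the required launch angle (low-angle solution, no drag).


sin(2*theta) = R*g/v0^2 = 2245*9.81/160^2 = 0.860291, theta = arcsin(0.860291)/2 = 29.67°

29.67 degrees


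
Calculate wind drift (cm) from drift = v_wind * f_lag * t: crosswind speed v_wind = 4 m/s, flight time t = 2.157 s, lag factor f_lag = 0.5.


drift = v_wind * lag * t = 4 * 0.5 * 2.157 = 4.314 m ≈ 431.4 cm

431.4 cm


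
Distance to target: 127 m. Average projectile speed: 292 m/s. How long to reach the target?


t = d/v = 127/292 = 0.4349 s

0.4349 s


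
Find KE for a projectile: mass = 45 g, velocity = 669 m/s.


E = 0.5*m*v^2 = 0.5*0.045*669^2 = 10070 J

10070 J


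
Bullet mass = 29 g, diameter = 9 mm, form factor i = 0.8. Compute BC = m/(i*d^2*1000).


BC = m/(i*d^2*1000) = 29/(0.8 * 9^2 * 1000) = 0.0004475

0.0004475


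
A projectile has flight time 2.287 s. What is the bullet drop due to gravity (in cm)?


drop = 0.5*g*t^2 = 0.5*9.81*2.287^2 = 25.655 m ≈ 2565 cm

2565 cm


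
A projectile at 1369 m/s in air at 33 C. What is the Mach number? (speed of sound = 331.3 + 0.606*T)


a = 331.3 + 0.606*(33) = 351.298 m/s
M = v/a = 1369/351.298 = 3.897

3.897


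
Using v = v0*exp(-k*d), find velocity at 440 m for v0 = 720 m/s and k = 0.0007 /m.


v = v0*exp(-k*d) = 720*exp(-0.0007*440) = 529.1 m/s

529.1 m/s


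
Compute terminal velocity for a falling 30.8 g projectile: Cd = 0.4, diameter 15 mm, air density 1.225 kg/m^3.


A = pi*(d/2)^2 = pi*(15/2000)^2 = 1.76715e-04 m^2
vt = sqrt(2mg/(Cd*rho*A)) = sqrt(2*0.0308*9.81/(0.4 * 1.225 * 1.76715e-04)) = 83.54 m/s

83.54 m/s


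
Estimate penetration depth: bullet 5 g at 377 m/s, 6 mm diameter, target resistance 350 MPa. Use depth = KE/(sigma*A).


A = pi*(d/2)^2 = pi*(6/2)^2 = 28.2743 mm^2
E = 0.5*m*v^2 = 0.5*0.005*377^2 = 355.322 J
depth = E/(sigma*A) = 355.322 J / (350 MPa * 28.2743 mm^2) = 355.322/(350 * 28.2743) m = 0.0359056 m ≈ 35.91 mm

35.91 mm


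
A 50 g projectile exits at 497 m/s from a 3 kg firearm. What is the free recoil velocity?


v_recoil = m_p * v_p / m_gun = 0.05 * 497 / 3 = 8.283 m/s

8.283 m/s


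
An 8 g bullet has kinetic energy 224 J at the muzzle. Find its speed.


v = sqrt(2*E/m) = sqrt(2*224/0.008) = 236.6 m/s

236.6 m/s


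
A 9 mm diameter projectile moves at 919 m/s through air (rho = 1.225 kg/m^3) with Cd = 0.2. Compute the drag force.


A = pi*(d/2)^2 = pi*(9/2000)^2 = 6.36173e-05 m^2
Fd = 0.5*Cd*rho*A*v^2 = 0.5*0.2*1.225*6.36173e-05*919^2 = 6.582 N

6.582 N


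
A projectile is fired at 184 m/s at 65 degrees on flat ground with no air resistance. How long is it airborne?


T = 2*v0*sin(theta)/g = 2*184*sin(65°)/9.81 = 34 s

34 s


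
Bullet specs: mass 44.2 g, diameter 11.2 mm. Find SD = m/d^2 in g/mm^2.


SD = m/d^2 = 44.2/11.2^2 = 0.3524 g/mm^2

0.3524 g/mm^2


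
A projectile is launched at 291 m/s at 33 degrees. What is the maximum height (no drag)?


H = (v0*sin(theta))^2 / (2g) = (291*sin(33°))^2 / (2*9.81) = 1280 m

1280 m


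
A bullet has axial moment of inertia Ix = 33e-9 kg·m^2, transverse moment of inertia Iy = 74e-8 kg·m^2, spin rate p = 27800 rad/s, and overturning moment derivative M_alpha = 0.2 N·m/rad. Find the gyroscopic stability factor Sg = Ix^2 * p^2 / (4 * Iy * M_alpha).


Sg = Ix^2 * p^2 / (4 * Iy * M_alpha) = (33e-9)^2 * 27800^2 / (4 * 74e-8 * 0.2) = 1.422

1.422


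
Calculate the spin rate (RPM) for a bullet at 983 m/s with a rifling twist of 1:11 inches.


twist_m = 11*0.0254 = 0.2794 m
spin = v/twist = 983/0.2794 = 3518.253 rev/s
RPM = spin*60 = 3518.253*60 ≈ 211095 RPM

211095 RPM


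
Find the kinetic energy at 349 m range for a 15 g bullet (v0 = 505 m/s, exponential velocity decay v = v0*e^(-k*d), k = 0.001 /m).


v = v0*exp(-k*d) = 505*exp(-0.001*349) = 356.224 m/s
E = 0.5*m*v^2 = 0.5*0.015*356.224^2 = 951.7 J

951.7 J


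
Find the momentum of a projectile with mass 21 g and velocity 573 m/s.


p = m*v = 0.021*573 = 12.03 kg·m/s

12.03 kg·m/s


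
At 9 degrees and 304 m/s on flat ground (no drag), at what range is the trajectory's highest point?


R = v0^2*sin(2*theta)/g = 304^2*sin(2*9°)/9.81 = 2911.12 m
apex_dist = R/2 = 2911.12/2 = 1456 m

1456 m


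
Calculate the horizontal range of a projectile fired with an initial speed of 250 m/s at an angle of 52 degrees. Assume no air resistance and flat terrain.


R = v0^2 * sin(2*theta) / g = 250^2 * sin(2*52°) / 9.81 = 6182 m

6182 m


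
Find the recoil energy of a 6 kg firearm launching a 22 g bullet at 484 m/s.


v_r = m_p*v_p/m_gun = 0.022*484/6 = 1.77467 m/s, E_r = 0.5*m_gun*v_r^2 = 0.5*6*1.77467^2 = 9.448 J

9.448 J


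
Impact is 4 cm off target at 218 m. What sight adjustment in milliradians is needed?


1 mrad subtends 1 cm per 10 m of range, so adj = error_cm / (dist_m / 10) = 4 / (218/10) = 0.1835 mrad

0.1835 mrad


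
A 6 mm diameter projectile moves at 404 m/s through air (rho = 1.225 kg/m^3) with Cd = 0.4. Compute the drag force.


A = pi*(d/2)^2 = pi*(6/2000)^2 = 2.82743e-05 m^2
Fd = 0.5*Cd*rho*A*v^2 = 0.5*0.4*1.225*2.82743e-05*404^2 = 1.131 N

1.131 N


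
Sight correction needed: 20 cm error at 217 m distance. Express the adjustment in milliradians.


1 mrad subtends 1 cm per 10 m of range, so adj = error_cm / (dist_m / 10) = 20 / (217/10) = 0.9217 mrad

0.9217 mrad


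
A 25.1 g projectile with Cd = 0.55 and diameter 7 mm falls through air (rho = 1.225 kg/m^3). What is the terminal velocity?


A = pi*(d/2)^2 = pi*(7/2000)^2 = 3.84845e-05 m^2
vt = sqrt(2mg/(Cd*rho*A)) = sqrt(2*0.0251*9.81/(0.55 * 1.225 * 3.84845e-05)) = 137.8 m/s

137.8 m/s


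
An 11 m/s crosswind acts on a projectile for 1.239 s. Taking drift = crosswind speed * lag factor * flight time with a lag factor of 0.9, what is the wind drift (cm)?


drift = v_wind * lag * t = 11 * 0.9 * 1.239 = 12.2661 m ≈ 1227 cm

1227 cm


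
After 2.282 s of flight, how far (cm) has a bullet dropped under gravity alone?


drop = 0.5*g*t^2 = 0.5*9.81*2.282^2 = 25.5429 m ≈ 2554 cm

2554 cm


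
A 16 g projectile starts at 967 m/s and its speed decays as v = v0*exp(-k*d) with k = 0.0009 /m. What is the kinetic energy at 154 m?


v = v0*exp(-k*d) = 967*exp(-0.0009*154) = 841.847 m/s
E = 0.5*m*v^2 = 0.5*0.016*841.847^2 = 5670 J

5670 J


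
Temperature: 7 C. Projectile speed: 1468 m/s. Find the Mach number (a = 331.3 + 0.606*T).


a = 331.3 + 0.606*(7) = 335.542 m/s
M = v/a = 1468/335.542 = 4.375

4.375


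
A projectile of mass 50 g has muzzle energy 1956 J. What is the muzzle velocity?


v = sqrt(2*E/m) = sqrt(2*1956/0.05) = 279.7 m/s

279.7 m/s


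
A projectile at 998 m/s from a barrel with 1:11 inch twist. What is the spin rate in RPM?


twist_m = 11*0.0254 = 0.2794 m
spin = v/twist = 998/0.2794 = 3571.94 rev/s
RPM = spin*60 = 3571.94*60 ≈ 214316 RPM

214316 RPM


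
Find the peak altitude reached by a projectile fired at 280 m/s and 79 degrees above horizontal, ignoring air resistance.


H = (v0*sin(theta))^2 / (2g) = (280*sin(79°))^2 / (2*9.81) = 3850 m

3850 m


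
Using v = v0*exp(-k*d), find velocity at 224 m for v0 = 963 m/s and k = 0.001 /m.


v = v0*exp(-k*d) = 963*exp(-0.001*224) = 769.7 m/s

769.7 m/s


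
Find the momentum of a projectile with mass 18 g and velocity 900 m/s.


p = m*v = 0.018*900 = 16.2 kg·m/s

16.2 kg·m/s


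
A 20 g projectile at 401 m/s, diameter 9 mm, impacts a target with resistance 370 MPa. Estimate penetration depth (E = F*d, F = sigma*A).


A = pi*(d/2)^2 = pi*(9/2)^2 = 63.6173 mm^2
E = 0.5*m*v^2 = 0.5*0.02*401^2 = 1608.01 J
depth = E/(sigma*A) = 1608.01 J / (370 MPa * 63.6173 mm^2) = 1608.01/(370 * 63.6173) m = 0.0683144 m ≈ 68.31 mm

68.31 mm


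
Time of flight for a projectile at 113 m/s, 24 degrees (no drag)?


T = 2*v0*sin(theta)/g = 2*113*sin(24°)/9.81 = 9.37 s

9.37 s


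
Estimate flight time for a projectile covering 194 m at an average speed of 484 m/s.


t = d/v = 194/484 = 0.4008 s

0.4008 s


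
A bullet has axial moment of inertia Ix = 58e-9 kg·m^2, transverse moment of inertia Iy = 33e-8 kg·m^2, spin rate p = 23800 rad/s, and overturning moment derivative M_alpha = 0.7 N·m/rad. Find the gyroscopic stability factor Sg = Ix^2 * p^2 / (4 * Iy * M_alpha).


Sg = Ix^2 * p^2 / (4 * Iy * M_alpha) = (58e-9)^2 * 23800^2 / (4 * 33e-8 * 0.7) = 2.062

2.062


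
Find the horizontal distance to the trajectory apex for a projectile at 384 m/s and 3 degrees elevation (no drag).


R = v0^2*sin(2*theta)/g = 384^2*sin(2*3°)/9.81 = 1571.19 m
apex_dist = R/2 = 1571.19/2 = 785.6 m

785.6 m


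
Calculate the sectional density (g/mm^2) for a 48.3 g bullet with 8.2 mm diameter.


SD = m/d^2 = 48.3/8.2^2 = 0.7183 g/mm^2

0.7183 g/mm^2


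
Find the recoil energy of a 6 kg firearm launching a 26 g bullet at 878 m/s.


v_r = m_p*v_p/m_gun = 0.026*878/6 = 3.80467 m/s, E_r = 0.5*m_gun*v_r^2 = 0.5*6*3.80467^2 = 43.43 J

43.43 J


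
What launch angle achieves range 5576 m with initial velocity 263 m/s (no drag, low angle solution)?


sin(2*theta) = R*g/v0^2 = 5576*9.81/263^2 = 0.790825, theta = arcsin(0.790825)/2 = 26.13°

26.13 degrees


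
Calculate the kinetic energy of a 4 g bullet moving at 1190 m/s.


E = 0.5*m*v^2 = 0.5*0.004*1190^2 = 2832 J

2832 J


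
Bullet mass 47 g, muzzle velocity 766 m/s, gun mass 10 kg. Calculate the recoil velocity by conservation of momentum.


v_recoil = m_p * v_p / m_gun = 0.047 * 766 / 10 = 3.6 m/s

3.6 m/s


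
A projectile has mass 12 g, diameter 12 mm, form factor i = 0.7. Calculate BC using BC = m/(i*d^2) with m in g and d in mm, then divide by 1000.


BC = m/(i*d^2*1000) = 12/(0.7 * 12^2 * 1000) = 0.000119

0.000119


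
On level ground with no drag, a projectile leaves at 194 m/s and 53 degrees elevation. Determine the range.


R = v0^2 * sin(2*theta) / g = 194^2 * sin(2*53°) / 9.81 = 3688 m

3688 m


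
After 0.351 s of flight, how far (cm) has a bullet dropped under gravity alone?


drop = 0.5*g*t^2 = 0.5*9.81*0.351^2 = 0.604301 m ≈ 60.43 cm

60.43 cm


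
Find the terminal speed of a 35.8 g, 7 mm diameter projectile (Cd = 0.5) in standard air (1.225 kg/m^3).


A = pi*(d/2)^2 = pi*(7/2000)^2 = 3.84845e-05 m^2
vt = sqrt(2mg/(Cd*rho*A)) = sqrt(2*0.0358*9.81/(0.5 * 1.225 * 3.84845e-05)) = 172.6 m/s

172.6 m/s


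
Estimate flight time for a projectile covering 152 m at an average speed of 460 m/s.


t = d/v = 152/460 = 0.3304 s

0.3304 s


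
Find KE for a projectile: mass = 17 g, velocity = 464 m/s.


E = 0.5*m*v^2 = 0.5*0.017*464^2 = 1830 J

1830 J


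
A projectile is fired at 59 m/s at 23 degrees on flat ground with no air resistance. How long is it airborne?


T = 2*v0*sin(theta)/g = 2*59*sin(23°)/9.81 = 4.7 s

4.7 s


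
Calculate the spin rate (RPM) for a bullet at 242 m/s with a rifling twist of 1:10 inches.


twist_m = 10*0.0254 = 0.254 m
spin = v/twist = 242/0.254 = 952.7559 rev/s
RPM = spin*60 = 952.7559*60 ≈ 57165 RPM

57165 RPM


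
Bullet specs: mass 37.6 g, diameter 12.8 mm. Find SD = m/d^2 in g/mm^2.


SD = m/d^2 = 37.6/12.8^2 = 0.2295 g/mm^2

0.2295 g/mm^2


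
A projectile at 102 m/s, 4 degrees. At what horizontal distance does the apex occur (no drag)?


R = v0^2*sin(2*theta)/g = 102^2*sin(2*4°)/9.81 = 147.6 m
apex_dist = R/2 = 147.6/2 = 73.8 m

73.8 m


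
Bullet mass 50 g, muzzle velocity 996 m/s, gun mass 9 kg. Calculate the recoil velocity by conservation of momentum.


v_recoil = m_p * v_p / m_gun = 0.05 * 996 / 9 = 5.533 m/s

5.533 m/s


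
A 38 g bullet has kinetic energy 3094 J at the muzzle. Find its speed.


v = sqrt(2*E/m) = sqrt(2*3094/0.038) = 403.5 m/s

403.5 m/s


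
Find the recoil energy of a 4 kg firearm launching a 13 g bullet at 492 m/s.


v_r = m_p*v_p/m_gun = 0.013*492/4 = 1.599 m/s, E_r = 0.5*m_gun*v_r^2 = 0.5*4*1.599^2 = 5.114 J

5.114 J


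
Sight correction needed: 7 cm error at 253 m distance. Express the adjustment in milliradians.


1 mrad subtends 1 cm per 10 m of range, so adj = error_cm / (dist_m / 10) = 7 / (253/10) = 0.2767 mrad

0.2767 mrad


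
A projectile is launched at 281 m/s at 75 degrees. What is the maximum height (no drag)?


H = (v0*sin(theta))^2 / (2g) = (281*sin(75°))^2 / (2*9.81) = 3755 m

3755 m


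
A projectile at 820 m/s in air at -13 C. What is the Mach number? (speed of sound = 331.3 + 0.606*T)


a = 331.3 + 0.606*(-13) = 323.422 m/s
M = v/a = 820/323.422 = 2.535

2.535


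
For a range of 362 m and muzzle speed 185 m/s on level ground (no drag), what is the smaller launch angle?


sin(2*theta) = R*g/v0^2 = 362*9.81/185^2 = 0.103761, theta = arcsin(0.103761)/2 = 2.978°

2.978 degrees


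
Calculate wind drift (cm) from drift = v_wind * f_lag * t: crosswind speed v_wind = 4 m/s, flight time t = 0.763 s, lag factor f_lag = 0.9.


drift = v_wind * lag * t = 4 * 0.9 * 0.763 = 2.7468 m ≈ 274.7 cm

274.7 cm


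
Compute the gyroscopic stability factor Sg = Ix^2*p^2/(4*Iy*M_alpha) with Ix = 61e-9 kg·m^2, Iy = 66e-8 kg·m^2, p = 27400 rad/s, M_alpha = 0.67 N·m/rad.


Sg = Ix^2 * p^2 / (4 * Iy * M_alpha) = (61e-9)^2 * 27400^2 / (4 * 66e-8 * 0.67) = 1.579

1.579


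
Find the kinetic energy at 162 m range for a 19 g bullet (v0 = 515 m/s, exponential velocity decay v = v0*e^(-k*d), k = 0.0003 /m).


v = v0*exp(-k*d) = 515*exp(-0.0003*162) = 490.569 m/s
E = 0.5*m*v^2 = 0.5*0.019*490.569^2 = 2286 J

2286 J


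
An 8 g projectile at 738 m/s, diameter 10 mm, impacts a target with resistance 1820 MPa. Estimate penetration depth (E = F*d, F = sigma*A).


A = pi*(d/2)^2 = pi*(10/2)^2 = 78.5398 mm^2
E = 0.5*m*v^2 = 0.5*0.008*738^2 = 2178.58 J
depth = E/(sigma*A) = 2178.58 J / (1820 MPa * 78.5398 mm^2) = 2178.58/(1820 * 78.5398) m = 0.0152409 m ≈ 15.24 mm

15.24 mm


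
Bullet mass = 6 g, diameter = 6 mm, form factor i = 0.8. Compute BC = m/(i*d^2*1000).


BC = m/(i*d^2*1000) = 6/(0.8 * 6^2 * 1000) = 0.0002083

0.0002083


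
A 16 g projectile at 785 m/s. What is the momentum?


p = m*v = 0.016*785 = 12.56 kg·m/s

12.56 kg·m/s


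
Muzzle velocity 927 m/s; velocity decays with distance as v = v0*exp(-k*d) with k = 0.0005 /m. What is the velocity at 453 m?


v = v0*exp(-k*d) = 927*exp(-0.0005*453) = 739.1 m/s

739.1 m/s


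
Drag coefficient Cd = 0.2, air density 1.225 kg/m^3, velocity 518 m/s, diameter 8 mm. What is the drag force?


A = pi*(d/2)^2 = pi*(8/2000)^2 = 5.02655e-05 m^2
Fd = 0.5*Cd*rho*A*v^2 = 0.5*0.2*1.225*5.02655e-05*518^2 = 1.652 N

1.652 N


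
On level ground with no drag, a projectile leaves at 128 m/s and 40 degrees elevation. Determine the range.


R = v0^2 * sin(2*theta) / g = 128^2 * sin(2*40°) / 9.81 = 1645 m

1645 m


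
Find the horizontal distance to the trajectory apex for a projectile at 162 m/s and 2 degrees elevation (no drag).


R = v0^2*sin(2*theta)/g = 162^2*sin(2*2°)/9.81 = 186.615 m
apex_dist = R/2 = 186.615/2 = 93.31 m

93.31 m


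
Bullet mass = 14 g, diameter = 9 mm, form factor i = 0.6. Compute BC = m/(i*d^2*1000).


BC = m/(i*d^2*1000) = 14/(0.6 * 9^2 * 1000) = 0.0002881

0.0002881


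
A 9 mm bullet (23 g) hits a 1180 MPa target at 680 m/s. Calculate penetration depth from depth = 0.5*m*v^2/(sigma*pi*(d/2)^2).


A = pi*(d/2)^2 = pi*(9/2)^2 = 63.6173 mm^2
E = 0.5*m*v^2 = 0.5*0.023*680^2 = 5317.6 J
depth = E/(sigma*A) = 5317.6 J / (1180 MPa * 63.6173 mm^2) = 5317.6/(1180 * 63.6173) m = 0.0708368 m ≈ 70.84 mm

70.84 mm


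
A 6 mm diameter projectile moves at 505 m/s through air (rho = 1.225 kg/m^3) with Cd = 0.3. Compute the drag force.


A = pi*(d/2)^2 = pi*(6/2000)^2 = 2.82743e-05 m^2
Fd = 0.5*Cd*rho*A*v^2 = 0.5*0.3*1.225*2.82743e-05*505^2 = 1.325 N

1.325 N


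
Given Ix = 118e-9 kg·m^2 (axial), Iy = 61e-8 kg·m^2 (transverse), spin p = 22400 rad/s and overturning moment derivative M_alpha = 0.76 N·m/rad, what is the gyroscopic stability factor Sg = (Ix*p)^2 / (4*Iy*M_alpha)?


Sg = Ix^2 * p^2 / (4 * Iy * M_alpha) = (118e-9)^2 * 22400^2 / (4 * 61e-8 * 0.76) = 3.768

3.768


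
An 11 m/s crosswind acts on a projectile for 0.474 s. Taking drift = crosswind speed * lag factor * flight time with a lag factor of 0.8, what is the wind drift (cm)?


drift = v_wind * lag * t = 11 * 0.8 * 0.474 = 4.1712 m ≈ 417.1 cm

417.1 cm


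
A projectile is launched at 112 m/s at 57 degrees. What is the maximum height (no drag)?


H = (v0*sin(theta))^2 / (2g) = (112*sin(57°))^2 / (2*9.81) = 449.7 m

449.7 m


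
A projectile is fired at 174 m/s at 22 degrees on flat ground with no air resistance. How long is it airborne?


T = 2*v0*sin(theta)/g = 2*174*sin(22°)/9.81 = 13.29 s

13.29 s


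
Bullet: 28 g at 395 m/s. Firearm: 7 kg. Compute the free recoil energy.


v_r = m_p*v_p/m_gun = 0.028*395/7 = 1.58 m/s, E_r = 0.5*m_gun*v_r^2 = 0.5*7*1.58^2 = 8.737 J

8.737 J


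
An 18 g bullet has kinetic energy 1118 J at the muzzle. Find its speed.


v = sqrt(2*E/m) = sqrt(2*1118/0.018) = 352.5 m/s

352.5 m/s


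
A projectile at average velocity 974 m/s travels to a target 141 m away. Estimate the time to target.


t = d/v = 141/974 = 0.1448 s

0.1448 s


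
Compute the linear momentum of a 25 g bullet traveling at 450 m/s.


p = m*v = 0.025*450 = 11.25 kg·m/s

11.25 kg·m/s


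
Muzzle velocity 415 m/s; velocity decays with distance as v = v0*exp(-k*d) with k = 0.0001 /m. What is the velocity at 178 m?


v = v0*exp(-k*d) = 415*exp(-0.0001*178) = 407.7 m/s

407.7 m/s


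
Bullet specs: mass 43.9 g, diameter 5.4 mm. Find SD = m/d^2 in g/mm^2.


SD = m/d^2 = 43.9/5.4^2 = 1.505 g/mm^2

1.505 g/mm^2


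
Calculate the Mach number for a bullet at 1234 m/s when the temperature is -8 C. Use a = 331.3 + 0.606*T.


a = 331.3 + 0.606*(-8) = 326.452 m/s
M = v/a = 1234/326.452 = 3.78

3.78


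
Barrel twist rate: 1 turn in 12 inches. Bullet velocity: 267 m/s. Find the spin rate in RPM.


twist_m = 12*0.0254 = 0.3048 m
spin = v/twist = 267/0.3048 = 875.9843 rev/s
RPM = spin*60 = 875.9843*60 ≈ 52559 RPM

52559 RPM


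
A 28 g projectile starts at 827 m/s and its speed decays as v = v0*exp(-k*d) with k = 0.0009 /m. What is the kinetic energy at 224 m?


v = v0*exp(-k*d) = 827*exp(-0.0009*224) = 676.008 m/s
E = 0.5*m*v^2 = 0.5*0.028*676.008^2 = 6398 J

6398 J


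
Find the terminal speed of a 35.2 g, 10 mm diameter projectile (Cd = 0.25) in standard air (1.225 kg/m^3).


A = pi*(d/2)^2 = pi*(10/2000)^2 = 7.85398e-05 m^2
vt = sqrt(2mg/(Cd*rho*A)) = sqrt(2*0.0352*9.81/(0.25 * 1.225 * 7.85398e-05)) = 169.4 m/s

169.4 m/s


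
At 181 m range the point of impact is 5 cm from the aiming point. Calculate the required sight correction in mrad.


1 mrad subtends 1 cm per 10 m of range, so adj = error_cm / (dist_m / 10) = 5 / (181/10) = 0.2762 mrad

0.2762 mrad


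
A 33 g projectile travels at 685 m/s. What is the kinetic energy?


E = 0.5*m*v^2 = 0.5*0.033*685^2 = 7742 J

7742 J


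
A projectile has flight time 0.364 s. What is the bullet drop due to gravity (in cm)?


drop = 0.5*g*t^2 = 0.5*9.81*0.364^2 = 0.649893 m ≈ 64.99 cm

64.99 cm


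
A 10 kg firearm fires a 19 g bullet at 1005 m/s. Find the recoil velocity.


v_recoil = m_p * v_p / m_gun = 0.019 * 1005 / 10 = 1.909 m/s

1.909 m/s


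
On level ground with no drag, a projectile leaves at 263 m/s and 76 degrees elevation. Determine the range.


R = v0^2 * sin(2*theta) / g = 263^2 * sin(2*76°) / 9.81 = 3310 m

3310 m


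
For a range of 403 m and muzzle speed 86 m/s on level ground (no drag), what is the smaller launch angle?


sin(2*theta) = R*g/v0^2 = 403*9.81/86^2 = 0.534536, theta = arcsin(0.534536)/2 = 16.16°

16.16 degrees


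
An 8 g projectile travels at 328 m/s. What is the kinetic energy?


E = 0.5*m*v^2 = 0.5*0.008*328^2 = 430.3 J

430.3 J


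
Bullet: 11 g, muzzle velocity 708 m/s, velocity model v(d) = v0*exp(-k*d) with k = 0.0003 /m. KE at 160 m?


v = v0*exp(-k*d) = 708*exp(-0.0003*160) = 674.819 m/s
E = 0.5*m*v^2 = 0.5*0.011*674.819^2 = 2505 J

2505 J


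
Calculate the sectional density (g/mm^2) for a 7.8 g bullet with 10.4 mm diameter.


SD = m/d^2 = 7.8/10.4^2 = 0.07212 g/mm^2

0.07212 g/mm^2


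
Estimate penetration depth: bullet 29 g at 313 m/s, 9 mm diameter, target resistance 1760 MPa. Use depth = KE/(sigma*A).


A = pi*(d/2)^2 = pi*(9/2)^2 = 63.6173 mm^2
E = 0.5*m*v^2 = 0.5*0.029*313^2 = 1420.55 J
depth = E/(sigma*A) = 1420.55 J / (1760 MPa * 63.6173 mm^2) = 1420.55/(1760 * 63.6173) m = 0.0126873 m ≈ 12.69 mm

12.69 mm


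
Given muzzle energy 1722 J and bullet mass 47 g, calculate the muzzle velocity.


v = sqrt(2*E/m) = sqrt(2*1722/0.047) = 270.7 m/s

270.7 m/s


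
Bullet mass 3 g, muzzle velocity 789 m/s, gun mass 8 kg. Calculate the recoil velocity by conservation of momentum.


v_recoil = m_p * v_p / m_gun = 0.003 * 789 / 8 = 0.2959 m/s

0.2959 m/s


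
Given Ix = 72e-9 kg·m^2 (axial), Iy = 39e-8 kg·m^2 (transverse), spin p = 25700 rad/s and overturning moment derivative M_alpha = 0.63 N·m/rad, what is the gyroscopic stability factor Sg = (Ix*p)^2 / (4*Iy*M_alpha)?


Sg = Ix^2 * p^2 / (4 * Iy * M_alpha) = (72e-9)^2 * 25700^2 / (4 * 39e-8 * 0.63) = 3.484

3.484


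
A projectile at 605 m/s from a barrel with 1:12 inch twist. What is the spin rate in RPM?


twist_m = 12*0.0254 = 0.3048 m
spin = v/twist = 605/0.3048 = 1984.908 rev/s
RPM = spin*60 = 1984.908*60 ≈ 119094 RPM

119094 RPM


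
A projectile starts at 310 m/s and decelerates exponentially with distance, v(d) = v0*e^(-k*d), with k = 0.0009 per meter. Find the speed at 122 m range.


v = v0*exp(-k*d) = 310*exp(-0.0009*122) = 277.8 m/s

277.8 m/s


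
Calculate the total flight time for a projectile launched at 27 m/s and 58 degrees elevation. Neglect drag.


T = 2*v0*sin(theta)/g = 2*27*sin(58°)/9.81 = 4.668 s

4.668 s


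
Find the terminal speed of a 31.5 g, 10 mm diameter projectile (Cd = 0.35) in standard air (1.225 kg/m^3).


A = pi*(d/2)^2 = pi*(10/2000)^2 = 7.85398e-05 m^2
vt = sqrt(2mg/(Cd*rho*A)) = sqrt(2*0.0315*9.81/(0.35 * 1.225 * 7.85398e-05)) = 135.5 m/s

135.5 m/s


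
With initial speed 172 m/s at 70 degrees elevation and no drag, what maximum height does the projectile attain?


H = (v0*sin(theta))^2 / (2g) = (172*sin(70°))^2 / (2*9.81) = 1331 m

1331 m


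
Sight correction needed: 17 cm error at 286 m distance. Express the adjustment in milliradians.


1 mrad subtends 1 cm per 10 m of range, so adj = error_cm / (dist_m / 10) = 17 / (286/10) = 0.5944 mrad

0.5944 mrad


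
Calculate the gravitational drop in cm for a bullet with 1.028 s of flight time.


drop = 0.5*g*t^2 = 0.5*9.81*1.028^2 = 5.18353 m ≈ 518.4 cm

518.4 cm


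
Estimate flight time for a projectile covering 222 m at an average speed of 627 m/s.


t = d/v = 222/627 = 0.3541 s

0.3541 s


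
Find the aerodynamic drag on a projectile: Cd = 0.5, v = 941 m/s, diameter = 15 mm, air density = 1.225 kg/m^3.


A = pi*(d/2)^2 = pi*(15/2000)^2 = 1.76715e-04 m^2
Fd = 0.5*Cd*rho*A*v^2 = 0.5*0.5*1.225*1.76715e-04*941^2 = 47.92 N

47.92 N


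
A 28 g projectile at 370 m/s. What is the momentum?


p = m*v = 0.028*370 = 10.36 kg·m/s

10.36 kg·m/s


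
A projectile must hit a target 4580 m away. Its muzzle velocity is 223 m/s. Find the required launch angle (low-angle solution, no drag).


sin(2*theta) = R*g/v0^2 = 4580*9.81/223^2 = 0.903493, theta = arcsin(0.903493)/2 = 32.31°

32.31 degrees


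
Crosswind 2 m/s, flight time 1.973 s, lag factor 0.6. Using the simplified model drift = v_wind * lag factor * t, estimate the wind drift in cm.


drift = v_wind * lag * t = 2 * 0.6 * 1.973 = 2.3676 m ≈ 236.8 cm

236.8 cm


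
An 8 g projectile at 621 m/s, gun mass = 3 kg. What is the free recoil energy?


v_r = m_p*v_p/m_gun = 0.008*621/3 = 1.656 m/s, E_r = 0.5*m_gun*v_r^2 = 0.5*3*1.656^2 = 4.114 J

4.114 J


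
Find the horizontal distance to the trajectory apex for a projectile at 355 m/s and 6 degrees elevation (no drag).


R = v0^2*sin(2*theta)/g = 355^2*sin(2*6°)/9.81 = 2670.96 m
apex_dist = R/2 = 2670.96/2 = 1335 m

1335 m


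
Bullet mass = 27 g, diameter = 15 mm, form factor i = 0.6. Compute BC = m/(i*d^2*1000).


BC = m/(i*d^2*1000) = 27/(0.6 * 15^2 * 1000) = 0.0002

0.0002


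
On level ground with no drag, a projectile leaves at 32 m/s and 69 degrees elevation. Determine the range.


R = v0^2 * sin(2*theta) / g = 32^2 * sin(2*69°) / 9.81 = 69.85 m

69.85 m


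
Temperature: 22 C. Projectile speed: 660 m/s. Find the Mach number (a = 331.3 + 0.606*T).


a = 331.3 + 0.606*(22) = 344.632 m/s
M = v/a = 660/344.632 = 1.915

1.915


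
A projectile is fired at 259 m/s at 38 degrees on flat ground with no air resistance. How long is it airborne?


T = 2*v0*sin(theta)/g = 2*259*sin(38°)/9.81 = 32.51 s

32.51 s


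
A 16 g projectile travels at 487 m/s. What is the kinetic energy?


E = 0.5*m*v^2 = 0.5*0.016*487^2 = 1897 J

1897 J


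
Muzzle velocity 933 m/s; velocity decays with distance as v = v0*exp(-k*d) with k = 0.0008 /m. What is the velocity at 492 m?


v = v0*exp(-k*d) = 933*exp(-0.0008*492) = 629.4 m/s

629.4 m/s


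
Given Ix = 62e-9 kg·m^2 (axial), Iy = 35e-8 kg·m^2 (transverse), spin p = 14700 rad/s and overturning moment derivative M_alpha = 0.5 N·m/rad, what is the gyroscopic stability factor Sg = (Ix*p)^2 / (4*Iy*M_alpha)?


Sg = Ix^2 * p^2 / (4 * Iy * M_alpha) = (62e-9)^2 * 14700^2 / (4 * 35e-8 * 0.5) = 1.187

1.187


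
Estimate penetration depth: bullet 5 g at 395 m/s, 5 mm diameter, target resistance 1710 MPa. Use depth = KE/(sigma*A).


A = pi*(d/2)^2 = pi*(5/2)^2 = 19.635 mm^2
E = 0.5*m*v^2 = 0.5*0.005*395^2 = 390.062 J
depth = E/(sigma*A) = 390.062 J / (1710 MPa * 19.635 mm^2) = 390.062/(1710 * 19.635) m = 0.0116174 m ≈ 11.62 mm

11.62 mm


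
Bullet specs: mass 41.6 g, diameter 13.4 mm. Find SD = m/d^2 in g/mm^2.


SD = m/d^2 = 41.6/13.4^2 = 0.2317 g/mm^2

0.2317 g/mm^2


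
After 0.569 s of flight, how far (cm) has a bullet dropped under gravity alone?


drop = 0.5*g*t^2 = 0.5*9.81*0.569^2 = 1.58805 m ≈ 158.8 cm

158.8 cm


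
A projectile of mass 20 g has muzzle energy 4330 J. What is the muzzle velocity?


v = sqrt(2*E/m) = sqrt(2*4330/0.02) = 658 m/s

658 m/s


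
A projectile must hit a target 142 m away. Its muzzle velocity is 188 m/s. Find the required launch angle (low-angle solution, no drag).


sin(2*theta) = R*g/v0^2 = 142*9.81/188^2 = 0.0394132, theta = arcsin(0.0394132)/2 = 1.129°

1.129 degrees


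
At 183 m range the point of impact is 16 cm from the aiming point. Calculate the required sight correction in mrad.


1 mrad subtends 1 cm per 10 m of range, so adj = error_cm / (dist_m / 10) = 16 / (183/10) = 0.8743 mrad

0.8743 mrad


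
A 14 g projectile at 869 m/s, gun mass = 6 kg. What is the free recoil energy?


v_r = m_p*v_p/m_gun = 0.014*869/6 = 2.02767 m/s, E_r = 0.5*m_gun*v_r^2 = 0.5*6*2.02767^2 = 12.33 J

12.33 J


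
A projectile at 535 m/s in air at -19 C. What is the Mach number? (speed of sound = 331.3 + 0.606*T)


a = 331.3 + 0.606*(-19) = 319.786 m/s
M = v/a = 535/319.786 = 1.673

1.673


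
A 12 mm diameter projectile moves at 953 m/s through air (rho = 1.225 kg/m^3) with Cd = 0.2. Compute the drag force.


A = pi*(d/2)^2 = pi*(12/2000)^2 = 1.13097e-04 m^2
Fd = 0.5*Cd*rho*A*v^2 = 0.5*0.2*1.225*1.13097e-04*953^2 = 12.58 N

12.58 N


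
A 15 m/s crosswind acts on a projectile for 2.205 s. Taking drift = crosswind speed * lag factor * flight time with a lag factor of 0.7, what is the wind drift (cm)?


drift = v_wind * lag * t = 15 * 0.7 * 2.205 = 23.1525 m ≈ 2315 cm

2315 cm


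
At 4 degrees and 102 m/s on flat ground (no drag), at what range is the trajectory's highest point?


R = v0^2*sin(2*theta)/g = 102^2*sin(2*4°)/9.81 = 147.6 m
apex_dist = R/2 = 147.6/2 = 73.8 m

73.8 m


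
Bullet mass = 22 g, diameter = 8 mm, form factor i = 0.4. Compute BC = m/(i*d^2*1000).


BC = m/(i*d^2*1000) = 22/(0.4 * 8^2 * 1000) = 0.0008594

0.0008594


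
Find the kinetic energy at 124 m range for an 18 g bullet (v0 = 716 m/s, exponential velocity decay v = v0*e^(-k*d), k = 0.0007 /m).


v = v0*exp(-k*d) = 716*exp(-0.0007*124) = 656.472 m/s
E = 0.5*m*v^2 = 0.5*0.018*656.472^2 = 3879 J

3879 J
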